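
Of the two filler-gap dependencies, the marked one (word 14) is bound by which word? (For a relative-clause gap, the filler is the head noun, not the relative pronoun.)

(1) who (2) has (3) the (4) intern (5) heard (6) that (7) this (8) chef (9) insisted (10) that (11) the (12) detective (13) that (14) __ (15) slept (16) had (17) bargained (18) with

12

The marked gap is inside the relative clause, the subject of "slept".
Its filler is the head noun "detective" (via "that"), at word 12.
(The other dependency links word 1 to a gap after word 18.)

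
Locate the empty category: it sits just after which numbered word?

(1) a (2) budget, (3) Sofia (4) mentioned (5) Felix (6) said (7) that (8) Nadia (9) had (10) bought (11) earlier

10

The displaced element is "a budget" (word 2).
It is linked across 2 clause boundaries (Ø → that).
It functions as the direct object of "bought", so the gap sits immediately after word 10 ("bought").
Base order: Sofia mentioned Felix said that Nadia had bought a budget earlier.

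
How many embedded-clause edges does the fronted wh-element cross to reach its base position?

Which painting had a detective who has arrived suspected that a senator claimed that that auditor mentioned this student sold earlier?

3

"which painting" is extracted from the object of "sold".
Boundaries crossed, outermost first: [that], [that], [Ø] — 3 in total.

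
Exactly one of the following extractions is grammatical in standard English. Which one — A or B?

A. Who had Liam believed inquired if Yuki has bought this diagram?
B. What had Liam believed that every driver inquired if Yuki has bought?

In B, the wh-phrase is extracted from inside a wh-island (introduced by "if"), which blocks movement.
In A, the extraction path crosses only that-complement boundaries, which are transparent.
So A is grammatical.

A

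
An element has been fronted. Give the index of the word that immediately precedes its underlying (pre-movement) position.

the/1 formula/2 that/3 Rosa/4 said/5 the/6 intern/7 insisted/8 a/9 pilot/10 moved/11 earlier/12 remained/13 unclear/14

11

The displaced element is "the formula" (word 2).
It is linked across 2 clause boundaries (Ø → Ø).
It functions as the direct object of "moved", so the gap sits immediately after word 11 ("moved").
Base order: Rosa said the intern insisted a pilot moved the formula earlier.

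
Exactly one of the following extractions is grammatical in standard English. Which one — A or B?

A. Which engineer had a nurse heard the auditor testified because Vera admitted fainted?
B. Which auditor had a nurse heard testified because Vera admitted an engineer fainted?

B

In A, the wh-phrase is extracted from inside an adjunct island (introduced by "because"), which blocks movement.
In B, the extraction path crosses only that-complement boundaries, which are transparent.
So B is grammatical.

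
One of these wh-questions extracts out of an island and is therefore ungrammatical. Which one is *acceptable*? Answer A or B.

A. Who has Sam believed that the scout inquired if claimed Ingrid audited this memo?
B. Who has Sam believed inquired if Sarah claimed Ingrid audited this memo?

B

In A, the wh-phrase is extracted from inside a wh-island (introduced by "if"), which blocks movement.
In B, the extraction path crosses only that-complement boundaries, which are transparent.
So B is grammatical.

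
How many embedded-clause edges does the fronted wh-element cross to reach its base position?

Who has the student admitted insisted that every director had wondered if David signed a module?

"who" is extracted from the subject of "insisted".
Boundaries crossed, outermost first: [Ø] — 1 in total.

1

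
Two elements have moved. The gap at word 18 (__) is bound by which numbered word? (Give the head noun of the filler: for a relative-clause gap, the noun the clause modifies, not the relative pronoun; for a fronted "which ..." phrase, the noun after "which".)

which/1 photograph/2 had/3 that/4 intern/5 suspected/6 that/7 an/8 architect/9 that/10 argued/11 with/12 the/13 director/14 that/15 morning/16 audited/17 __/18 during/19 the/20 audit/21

2

The marked gap is the direct object of "audited".
Its filler is the fronted wh-phrase "which photograph", at word 2.
(The other dependency links word 9 to a gap after word 10.)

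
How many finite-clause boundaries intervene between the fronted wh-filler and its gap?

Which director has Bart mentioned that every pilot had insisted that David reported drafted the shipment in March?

3

"which director" is extracted from the subject of "drafted".
Boundaries crossed, outermost first: [that], [that], [Ø] — 3 in total.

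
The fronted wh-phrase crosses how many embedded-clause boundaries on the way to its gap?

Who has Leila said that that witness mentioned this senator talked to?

"who" is extracted from the PP object of "talked".
Boundaries crossed, outermost first: [that], [Ø] — 2 in total.

2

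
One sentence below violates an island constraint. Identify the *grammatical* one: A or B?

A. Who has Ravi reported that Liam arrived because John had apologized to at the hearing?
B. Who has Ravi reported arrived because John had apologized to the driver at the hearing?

B

In A, the wh-phrase is extracted from inside an adjunct island (introduced by "because"), which blocks movement.
In B, the extraction path crosses only that-complement boundaries, which are transparent.
So B is grammatical.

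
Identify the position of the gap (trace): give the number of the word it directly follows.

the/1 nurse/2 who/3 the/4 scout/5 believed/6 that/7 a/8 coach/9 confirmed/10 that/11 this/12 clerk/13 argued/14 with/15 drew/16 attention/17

The displaced element is "the nurse" (word 2).
It is linked across 2 clause boundaries (that → that).
It functions as the object of the preposition "with" of "argued", so the gap sits immediately after word 15 ("with").
Base order: The scout believed that a coach confirmed that this clerk argued with the nurse.

15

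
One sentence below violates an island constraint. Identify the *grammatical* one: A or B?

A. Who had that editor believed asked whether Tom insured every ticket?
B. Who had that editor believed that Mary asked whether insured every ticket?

In B, the wh-phrase is extracted from inside a wh-island (introduced by "whether"), which blocks movement.
In A, the extraction path crosses only that-complement boundaries, which are transparent.
So A is grammatical.

A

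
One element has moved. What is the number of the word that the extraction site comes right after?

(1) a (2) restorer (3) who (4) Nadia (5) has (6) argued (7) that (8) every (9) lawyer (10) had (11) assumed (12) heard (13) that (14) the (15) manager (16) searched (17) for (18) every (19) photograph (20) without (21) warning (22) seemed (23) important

The displaced element is "a restorer" (word 2).
It is linked across 2 clause boundaries (that → Ø).
It functions as the subject of "heard", so the gap sits immediately after word 11 ("assumed").
Base order: Nadia has argued that every lawyer had assumed a restorer heard that the manager searched for every photograph without warning.

11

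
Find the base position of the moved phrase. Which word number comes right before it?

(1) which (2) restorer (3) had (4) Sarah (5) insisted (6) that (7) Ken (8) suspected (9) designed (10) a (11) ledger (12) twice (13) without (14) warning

8

The displaced element is "which restorer" (word 2).
It is linked across 2 clause boundaries (that → Ø).
It functions as the subject of "designed", so the gap sits immediately after word 8 ("suspected").
Base order: Sarah had insisted that Ken suspected which restorer designed a ledger twice without warning.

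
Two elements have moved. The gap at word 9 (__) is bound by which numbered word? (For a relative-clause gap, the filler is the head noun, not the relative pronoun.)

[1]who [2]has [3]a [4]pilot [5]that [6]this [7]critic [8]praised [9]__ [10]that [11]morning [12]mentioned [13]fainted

4

The marked gap is inside the relative clause, the direct object of "praised".
Its filler is the head noun "pilot" (via "that"), at word 4.
(The other dependency links word 1 to a gap after word 12.)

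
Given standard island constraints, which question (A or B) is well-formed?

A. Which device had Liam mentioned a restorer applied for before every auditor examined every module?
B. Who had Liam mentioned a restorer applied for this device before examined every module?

In B, the wh-phrase is extracted from inside an adjunct island (introduced by "before"), which blocks movement.
In A, the extraction path crosses only that-complement boundaries, which are transparent.
So A is grammatical.

A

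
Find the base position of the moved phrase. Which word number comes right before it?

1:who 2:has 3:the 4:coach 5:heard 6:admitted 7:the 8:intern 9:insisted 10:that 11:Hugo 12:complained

The displaced element is "who" (word 1).
It is linked across 1 clause boundary (Ø).
It functions as the subject of "admitted", so the gap sits immediately after word 5 ("heard").
Base order: The coach has heard that who admitted the intern insisted that Hugo complained.

5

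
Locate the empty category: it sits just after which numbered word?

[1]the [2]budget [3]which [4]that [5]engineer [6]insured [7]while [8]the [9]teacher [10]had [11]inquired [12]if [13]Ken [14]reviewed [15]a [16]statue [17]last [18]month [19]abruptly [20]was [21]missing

6

The displaced element is "the budget" (word 2).
It functions as the direct object of "insured", so the gap sits immediately after word 6 ("insured").
Base order: That engineer insured the budget while the teacher had inquired if Ken reviewed a statue last month abruptly.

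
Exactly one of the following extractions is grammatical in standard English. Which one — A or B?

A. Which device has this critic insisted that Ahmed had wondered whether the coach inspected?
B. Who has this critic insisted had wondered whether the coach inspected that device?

B

In A, the wh-phrase is extracted from inside a wh-island (introduced by "whether"), which blocks movement.
In B, the extraction path crosses only that-complement boundaries, which are transparent.
So B is grammatical.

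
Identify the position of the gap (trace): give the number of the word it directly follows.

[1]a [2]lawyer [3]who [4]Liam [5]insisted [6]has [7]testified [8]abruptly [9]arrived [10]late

5

The displaced element is "a lawyer" (word 2).
It is linked across 1 clause boundary (Ø).
It functions as the subject of "testified", so the gap sits immediately after word 5 ("insisted").
Base order: Liam insisted that a lawyer has testified abruptly.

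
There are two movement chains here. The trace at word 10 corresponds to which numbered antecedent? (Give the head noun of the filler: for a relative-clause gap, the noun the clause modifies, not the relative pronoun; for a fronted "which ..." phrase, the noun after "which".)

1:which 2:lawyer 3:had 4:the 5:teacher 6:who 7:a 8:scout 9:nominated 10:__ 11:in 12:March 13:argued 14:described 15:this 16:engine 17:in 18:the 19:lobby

The marked gap is inside the relative clause, the direct object of "nominated".
Its filler is the head noun "teacher" (via "who"), at word 5.
(The other dependency links word 2 to a gap after word 13.)

5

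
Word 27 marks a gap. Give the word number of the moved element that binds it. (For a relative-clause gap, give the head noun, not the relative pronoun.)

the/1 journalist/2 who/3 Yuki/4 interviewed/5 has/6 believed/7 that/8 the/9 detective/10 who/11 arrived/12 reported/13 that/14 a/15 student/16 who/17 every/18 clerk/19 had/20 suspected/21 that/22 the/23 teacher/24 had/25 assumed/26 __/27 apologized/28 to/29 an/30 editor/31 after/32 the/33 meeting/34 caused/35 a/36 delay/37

16

The gap at 27 is the subject of "apologized", inside a relative clause.
The relative pronoun is "who" (word 17); it is bound by the head noun immediately before it.
Its filler is the head noun "student", at word 16.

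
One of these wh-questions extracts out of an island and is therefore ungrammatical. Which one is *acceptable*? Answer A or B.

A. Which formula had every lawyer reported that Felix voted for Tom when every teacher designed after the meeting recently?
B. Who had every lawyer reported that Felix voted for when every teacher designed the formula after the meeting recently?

In A, the wh-phrase is extracted from inside an adjunct island (introduced by "when"), which blocks movement.
In B, the extraction path crosses only that-complement boundaries, which are transparent.
So B is grammatical.

B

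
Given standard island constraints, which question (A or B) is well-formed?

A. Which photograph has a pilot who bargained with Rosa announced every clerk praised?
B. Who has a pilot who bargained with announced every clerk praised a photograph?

A

In B, the wh-phrase is extracted from inside a complex-NP island (relative clause) (introduced by "who"), which blocks movement.
In A, the extraction path crosses only that-complement boundaries, which are transparent.
So A is grammatical.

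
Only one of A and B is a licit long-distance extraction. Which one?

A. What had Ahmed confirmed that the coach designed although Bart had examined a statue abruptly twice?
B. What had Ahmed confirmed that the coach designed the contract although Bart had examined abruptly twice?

In B, the wh-phrase is extracted from inside an adjunct island (introduced by "although"), which blocks movement.
In A, the extraction path crosses only that-complement boundaries, which are transparent.
So A is grammatical.

A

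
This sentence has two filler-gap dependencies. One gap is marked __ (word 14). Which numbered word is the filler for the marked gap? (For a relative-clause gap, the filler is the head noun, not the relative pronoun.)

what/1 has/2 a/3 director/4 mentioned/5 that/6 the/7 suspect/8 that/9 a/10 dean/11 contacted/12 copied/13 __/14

The marked gap is the direct object of "copied".
Its filler is the fronted wh-phrase "what", at word 1.
(The other dependency links word 8 to a gap after word 12.)

1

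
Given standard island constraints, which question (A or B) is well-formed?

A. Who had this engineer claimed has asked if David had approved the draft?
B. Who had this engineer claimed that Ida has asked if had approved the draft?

In B, the wh-phrase is extracted from inside a wh-island (introduced by "if"), which blocks movement.
In A, the extraction path crosses only that-complement boundaries, which are transparent.
So A is grammatical.

A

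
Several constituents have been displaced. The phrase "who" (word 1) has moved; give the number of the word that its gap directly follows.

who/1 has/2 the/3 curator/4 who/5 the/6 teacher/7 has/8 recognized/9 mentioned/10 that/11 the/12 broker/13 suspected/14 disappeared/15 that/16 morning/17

The displaced element is "who" (word 1).
It is linked across 2 clause boundaries (that → Ø).
It functions as the subject of "disappeared", so the gap sits immediately after word 14 ("suspected").
Base order: The curator who the teacher has recognized has mentioned that the broker suspected who disappeared that morning.

14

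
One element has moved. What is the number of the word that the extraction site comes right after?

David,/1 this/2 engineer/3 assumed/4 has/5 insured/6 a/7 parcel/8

4

The displaced element is "David" (word 1).
It is linked across 1 clause boundary (Ø).
It functions as the subject of "insured", so the gap sits immediately after word 4 ("assumed").
Base order: This engineer assumed that David has insured a parcel.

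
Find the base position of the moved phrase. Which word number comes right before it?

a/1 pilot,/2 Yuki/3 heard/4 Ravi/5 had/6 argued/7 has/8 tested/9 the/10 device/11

7

The displaced element is "a pilot" (word 2).
It is linked across 2 clause boundaries (Ø → Ø).
It functions as the subject of "tested", so the gap sits immediately after word 7 ("argued").
Base order: Yuki heard Ravi had argued that a pilot has tested the device.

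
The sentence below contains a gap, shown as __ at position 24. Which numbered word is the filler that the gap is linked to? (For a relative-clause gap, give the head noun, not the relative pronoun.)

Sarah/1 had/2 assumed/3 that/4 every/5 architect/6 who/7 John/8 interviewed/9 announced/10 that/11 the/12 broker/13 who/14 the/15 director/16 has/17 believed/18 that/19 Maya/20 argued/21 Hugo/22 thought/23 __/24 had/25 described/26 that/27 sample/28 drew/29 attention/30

13

The gap at 24 is the subject of "described", inside a relative clause.
The relative pronoun is "who" (word 14); it is bound by the head noun immediately before it.
Its filler is the head noun "broker", at word 13.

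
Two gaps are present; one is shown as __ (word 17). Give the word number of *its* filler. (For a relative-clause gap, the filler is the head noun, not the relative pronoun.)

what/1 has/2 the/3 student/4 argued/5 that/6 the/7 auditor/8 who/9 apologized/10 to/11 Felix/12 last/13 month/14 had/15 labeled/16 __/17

The marked gap is the direct object of "labeled".
Its filler is the fronted wh-phrase "what", at word 1.
(The other dependency links word 8 to a gap after word 9.)

1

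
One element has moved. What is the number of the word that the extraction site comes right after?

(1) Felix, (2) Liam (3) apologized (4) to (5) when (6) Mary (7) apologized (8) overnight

The displaced element is "Felix" (word 1).
It functions as the object of the preposition "to" of "apologized", so the gap sits immediately after word 4 ("to").
Base order: Liam apologized to Felix when Mary apologized overnight.

4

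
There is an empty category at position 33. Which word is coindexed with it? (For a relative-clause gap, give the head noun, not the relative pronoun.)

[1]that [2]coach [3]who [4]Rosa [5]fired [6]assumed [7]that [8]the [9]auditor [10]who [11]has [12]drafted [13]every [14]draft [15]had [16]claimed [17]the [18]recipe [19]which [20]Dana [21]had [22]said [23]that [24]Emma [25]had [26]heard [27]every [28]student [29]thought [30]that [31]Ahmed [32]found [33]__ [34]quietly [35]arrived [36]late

18

The gap at 33 is the object of "found", inside a relative clause.
The relative pronoun is "which" (word 19); it is bound by the head noun immediately before it.
Its filler is the head noun "recipe", at word 18.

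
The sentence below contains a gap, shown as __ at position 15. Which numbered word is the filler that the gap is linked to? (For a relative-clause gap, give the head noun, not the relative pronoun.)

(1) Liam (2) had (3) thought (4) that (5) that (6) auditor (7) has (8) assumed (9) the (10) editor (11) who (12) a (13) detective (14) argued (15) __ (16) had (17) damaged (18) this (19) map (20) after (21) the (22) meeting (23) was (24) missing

The gap at 15 is the subject of "damaged", inside a relative clause.
The relative pronoun is "who" (word 11); it is bound by the head noun immediately before it.
Its filler is the head noun "editor", at word 10.

10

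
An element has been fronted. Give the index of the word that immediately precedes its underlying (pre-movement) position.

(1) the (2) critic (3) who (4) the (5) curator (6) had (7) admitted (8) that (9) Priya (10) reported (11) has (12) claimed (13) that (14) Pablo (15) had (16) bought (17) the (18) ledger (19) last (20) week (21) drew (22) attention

10

The displaced element is "the critic" (word 2).
It is linked across 2 clause boundaries (that → Ø).
It functions as the subject of "claimed", so the gap sits immediately after word 10 ("reported").
Base order: The curator had admitted that Priya reported that the critic has claimed that Pablo had bought the ledger last week.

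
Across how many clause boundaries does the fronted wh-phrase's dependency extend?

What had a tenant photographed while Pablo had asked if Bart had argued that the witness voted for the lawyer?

"what" originates inside the matrix clause — no clause boundary is crossed.

0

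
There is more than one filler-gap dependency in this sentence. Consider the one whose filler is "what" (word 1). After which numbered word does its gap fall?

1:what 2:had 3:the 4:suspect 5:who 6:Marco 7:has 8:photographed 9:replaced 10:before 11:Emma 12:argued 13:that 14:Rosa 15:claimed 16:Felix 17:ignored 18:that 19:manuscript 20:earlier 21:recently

The displaced element is "what" (word 1).
It functions as the direct object of "replaced", so the gap sits immediately after word 9 ("replaced").
Base order: The suspect who Marco has photographed had replaced what before Emma argued that Rosa claimed Felix ignored that manuscript earlier recently.

9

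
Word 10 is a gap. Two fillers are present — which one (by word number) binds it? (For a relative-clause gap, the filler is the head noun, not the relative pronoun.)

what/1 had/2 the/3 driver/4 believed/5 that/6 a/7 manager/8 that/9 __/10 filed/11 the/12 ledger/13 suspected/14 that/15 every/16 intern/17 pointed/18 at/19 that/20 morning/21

The marked gap is inside the relative clause, the subject of "filed".
Its filler is the head noun "manager" (via "that"), at word 8.
(The other dependency links word 1 to a gap after word 19.)

8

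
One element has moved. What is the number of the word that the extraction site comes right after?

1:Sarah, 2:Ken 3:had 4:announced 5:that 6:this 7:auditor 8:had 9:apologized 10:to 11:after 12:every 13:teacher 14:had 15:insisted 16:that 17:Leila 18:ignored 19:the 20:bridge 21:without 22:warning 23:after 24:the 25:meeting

The displaced element is "Sarah" (word 1).
It is linked across 1 clause boundary (that).
It functions as the object of the preposition "to" of "apologized", so the gap sits immediately after word 10 ("to").
Base order: Ken had announced that this auditor had apologized to Sarah after every teacher had insisted that Leila ignored the bridge without warning after the meeting.

10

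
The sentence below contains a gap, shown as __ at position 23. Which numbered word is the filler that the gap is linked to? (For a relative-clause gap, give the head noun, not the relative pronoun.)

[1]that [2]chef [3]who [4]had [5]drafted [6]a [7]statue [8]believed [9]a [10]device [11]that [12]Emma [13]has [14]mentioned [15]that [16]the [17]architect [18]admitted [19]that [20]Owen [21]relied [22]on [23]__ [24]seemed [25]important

10

The gap at 23 is the prepositional object of "relied", inside a relative clause.
The relative pronoun is "that" (word 11); it is bound by the head noun immediately before it.
Its filler is the head noun "device", at word 10.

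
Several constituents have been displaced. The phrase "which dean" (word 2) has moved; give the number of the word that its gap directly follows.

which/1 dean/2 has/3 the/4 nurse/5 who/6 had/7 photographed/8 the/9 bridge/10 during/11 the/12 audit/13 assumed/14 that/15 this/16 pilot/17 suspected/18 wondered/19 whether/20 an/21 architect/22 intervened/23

18

The displaced element is "which dean" (word 2).
It is linked across 2 clause boundaries (that → Ø).
It functions as the subject of "wondered", so the gap sits immediately after word 18 ("suspected").
Base order: The nurse who had photographed the bridge during the audit has assumed that this pilot suspected that which dean wondered whether an architect intervened.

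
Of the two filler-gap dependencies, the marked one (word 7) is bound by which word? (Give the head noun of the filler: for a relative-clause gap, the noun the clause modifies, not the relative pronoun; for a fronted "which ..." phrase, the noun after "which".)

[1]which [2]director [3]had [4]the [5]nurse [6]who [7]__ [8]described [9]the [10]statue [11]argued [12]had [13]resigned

The marked gap is inside the relative clause, the subject of "described".
Its filler is the head noun "nurse" (via "who"), at word 5.
(The other dependency links word 2 to a gap after word 11.)

5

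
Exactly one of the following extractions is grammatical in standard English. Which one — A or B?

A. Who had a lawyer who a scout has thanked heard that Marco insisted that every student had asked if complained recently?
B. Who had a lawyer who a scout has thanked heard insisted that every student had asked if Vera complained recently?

B

In A, the wh-phrase is extracted from inside a wh-island (introduced by "if"), which blocks movement.
In B, the extraction path crosses only that-complement boundaries, which are transparent.
So B is grammatical.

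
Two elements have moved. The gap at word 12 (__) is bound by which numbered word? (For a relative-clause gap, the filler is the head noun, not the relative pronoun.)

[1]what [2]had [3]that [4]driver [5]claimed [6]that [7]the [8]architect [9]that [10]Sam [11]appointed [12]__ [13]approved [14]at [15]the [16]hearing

8

The marked gap is inside the relative clause, the direct object of "appointed".
Its filler is the head noun "architect" (via "that"), at word 8.
(The other dependency links word 1 to a gap after word 13.)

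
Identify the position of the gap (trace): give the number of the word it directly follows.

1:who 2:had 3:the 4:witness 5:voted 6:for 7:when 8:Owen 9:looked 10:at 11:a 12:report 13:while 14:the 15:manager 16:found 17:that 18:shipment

The displaced element is "who" (word 1).
It functions as the object of the preposition "for" of "voted", so the gap sits immediately after word 6 ("for").
Base order: The witness had voted for who when Owen looked at a report while the manager found that shipment.

6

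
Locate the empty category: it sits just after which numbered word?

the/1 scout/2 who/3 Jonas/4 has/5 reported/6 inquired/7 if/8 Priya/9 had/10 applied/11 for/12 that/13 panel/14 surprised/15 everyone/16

The displaced element is "the scout" (word 2).
It is linked across 1 clause boundary (Ø).
It functions as the subject of "inquired", so the gap sits immediately after word 6 ("reported").
Base order: Jonas has reported that the scout inquired if Priya had applied for that panel.

6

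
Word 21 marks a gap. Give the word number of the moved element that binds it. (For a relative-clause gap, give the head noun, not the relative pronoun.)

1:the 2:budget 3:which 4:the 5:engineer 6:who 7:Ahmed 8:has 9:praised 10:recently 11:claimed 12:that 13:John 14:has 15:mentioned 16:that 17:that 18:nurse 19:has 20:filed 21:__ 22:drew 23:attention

2

The gap at 21 is the object of "filed", inside a relative clause.
The relative pronoun is "which" (word 3); it is bound by the head noun immediately before it.
Its filler is the head noun "budget", at word 2.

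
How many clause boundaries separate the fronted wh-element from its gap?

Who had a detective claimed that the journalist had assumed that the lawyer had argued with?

2

"who" is extracted from the PP object of "argued".
Boundaries crossed, outermost first: [that], [that] — 2 in total.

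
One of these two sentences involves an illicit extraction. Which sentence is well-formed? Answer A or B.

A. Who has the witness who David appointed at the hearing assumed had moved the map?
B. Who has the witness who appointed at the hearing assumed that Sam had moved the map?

In B, the wh-phrase is extracted from inside a complex-NP island (relative clause) (introduced by "who"), which blocks movement.
In A, the extraction path crosses only that-complement boundaries, which are transparent.
So A is grammatical.

A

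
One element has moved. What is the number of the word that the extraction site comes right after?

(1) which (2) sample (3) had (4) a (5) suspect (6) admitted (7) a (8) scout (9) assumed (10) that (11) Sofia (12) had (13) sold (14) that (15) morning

The displaced element is "which sample" (word 2).
It is linked across 2 clause boundaries (Ø → that).
It functions as the direct object of "sold", so the gap sits immediately after word 13 ("sold").
Base order: A suspect had admitted a scout assumed that Sofia had sold which sample that morning.

13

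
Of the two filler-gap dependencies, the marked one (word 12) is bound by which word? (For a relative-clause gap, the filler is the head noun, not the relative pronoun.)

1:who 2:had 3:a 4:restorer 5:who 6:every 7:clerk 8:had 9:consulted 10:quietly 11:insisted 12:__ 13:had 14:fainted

1

The marked gap is the subject of "fainted".
Its filler is the fronted wh-phrase "who", at word 1.
(The other dependency links word 4 to a gap after word 9.)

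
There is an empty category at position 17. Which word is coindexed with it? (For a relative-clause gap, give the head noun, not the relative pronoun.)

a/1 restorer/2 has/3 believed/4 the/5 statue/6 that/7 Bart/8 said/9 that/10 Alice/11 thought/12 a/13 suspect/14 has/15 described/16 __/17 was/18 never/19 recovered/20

6

The gap at 17 is the object of "described", inside a relative clause.
The relative pronoun is "that" (word 7); it is bound by the head noun immediately before it.
Its filler is the head noun "statue", at word 6.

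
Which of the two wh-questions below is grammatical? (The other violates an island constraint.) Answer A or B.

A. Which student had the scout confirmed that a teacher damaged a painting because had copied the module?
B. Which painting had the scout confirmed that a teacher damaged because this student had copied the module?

B

In A, the wh-phrase is extracted from inside an adjunct island (introduced by "because"), which blocks movement.
In B, the extraction path crosses only that-complement boundaries, which are transparent.
So B is grammatical.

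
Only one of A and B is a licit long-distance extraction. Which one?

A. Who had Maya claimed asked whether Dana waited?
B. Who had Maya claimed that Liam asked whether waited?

A

In B, the wh-phrase is extracted from inside a wh-island (introduced by "whether"), which blocks movement.
In A, the extraction path crosses only that-complement boundaries, which are transparent.
So A is grammatical.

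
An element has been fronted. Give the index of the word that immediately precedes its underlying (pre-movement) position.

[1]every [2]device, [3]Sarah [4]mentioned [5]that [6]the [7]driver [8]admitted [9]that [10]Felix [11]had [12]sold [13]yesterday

The displaced element is "every device" (word 2).
It is linked across 2 clause boundaries (that → that).
It functions as the direct object of "sold", so the gap sits immediately after word 12 ("sold").
Base order: Sarah mentioned that the driver admitted that Felix had sold every device yesterday.

12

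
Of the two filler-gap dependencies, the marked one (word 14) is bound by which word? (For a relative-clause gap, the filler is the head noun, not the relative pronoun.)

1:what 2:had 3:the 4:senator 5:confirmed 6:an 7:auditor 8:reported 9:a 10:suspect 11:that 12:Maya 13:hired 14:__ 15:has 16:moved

10

The marked gap is inside the relative clause, the direct object of "hired".
Its filler is the head noun "suspect" (via "that"), at word 10.
(The other dependency links word 1 to a gap after word 16.)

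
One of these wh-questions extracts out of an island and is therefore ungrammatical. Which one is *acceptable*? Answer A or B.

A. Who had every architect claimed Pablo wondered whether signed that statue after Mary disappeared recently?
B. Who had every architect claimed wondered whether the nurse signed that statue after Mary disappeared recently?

In A, the wh-phrase is extracted from inside a wh-island (introduced by "whether"), which blocks movement.
In B, the extraction path crosses only that-complement boundaries, which are transparent.
So B is grammatical.

B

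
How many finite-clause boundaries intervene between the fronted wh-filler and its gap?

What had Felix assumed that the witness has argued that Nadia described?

"what" is extracted from the object of "described".
Boundaries crossed, outermost first: [that], [that] — 2 in total.

2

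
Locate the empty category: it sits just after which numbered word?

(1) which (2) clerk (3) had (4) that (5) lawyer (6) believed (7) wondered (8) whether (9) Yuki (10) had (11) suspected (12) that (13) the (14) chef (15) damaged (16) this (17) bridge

The displaced element is "which clerk" (word 2).
It is linked across 1 clause boundary (Ø).
It functions as the subject of "wondered", so the gap sits immediately after word 6 ("believed").
Base order: That lawyer had believed which clerk wondered whether Yuki had suspected that the chef damaged this bridge.

6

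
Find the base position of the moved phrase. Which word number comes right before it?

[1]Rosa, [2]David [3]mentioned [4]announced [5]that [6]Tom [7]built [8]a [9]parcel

3

The displaced element is "Rosa" (word 1).
It is linked across 1 clause boundary (Ø).
It functions as the subject of "announced", so the gap sits immediately after word 3 ("mentioned").
Base order: David mentioned that Rosa announced that Tom built a parcel.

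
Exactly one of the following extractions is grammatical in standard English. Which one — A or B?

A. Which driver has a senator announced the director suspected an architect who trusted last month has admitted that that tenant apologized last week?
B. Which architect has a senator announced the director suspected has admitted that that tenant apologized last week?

In A, the wh-phrase is extracted from inside a complex-NP island (relative clause) (introduced by "who"), which blocks movement.
In B, the extraction path crosses only that-complement boundaries, which are transparent.
So B is grammatical.

B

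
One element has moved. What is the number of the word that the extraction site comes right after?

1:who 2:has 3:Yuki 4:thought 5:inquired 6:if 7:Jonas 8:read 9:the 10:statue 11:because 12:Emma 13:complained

4

The displaced element is "who" (word 1).
It is linked across 1 clause boundary (Ø).
It functions as the subject of "inquired", so the gap sits immediately after word 4 ("thought").
Base order: Yuki has thought that who inquired if Jonas read the statue because Emma complained.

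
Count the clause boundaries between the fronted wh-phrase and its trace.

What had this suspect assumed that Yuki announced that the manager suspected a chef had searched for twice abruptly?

"what" is extracted from the PP object of "searched".
Boundaries crossed, outermost first: [that], [that], [Ø] — 3 in total.

3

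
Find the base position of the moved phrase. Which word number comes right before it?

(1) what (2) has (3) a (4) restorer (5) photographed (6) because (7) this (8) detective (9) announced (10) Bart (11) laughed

5

The displaced element is "what" (word 1).
It functions as the direct object of "photographed", so the gap sits immediately after word 5 ("photographed").
Base order: A restorer has photographed what because this detective announced Bart laughed.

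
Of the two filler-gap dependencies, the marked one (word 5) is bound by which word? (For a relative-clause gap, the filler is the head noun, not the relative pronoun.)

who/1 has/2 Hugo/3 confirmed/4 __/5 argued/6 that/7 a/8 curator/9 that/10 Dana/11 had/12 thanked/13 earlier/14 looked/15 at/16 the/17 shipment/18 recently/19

The marked gap is the subject of "argued".
Its filler is the fronted wh-phrase "who", at word 1.
(The other dependency links word 9 to a gap after word 13.)

1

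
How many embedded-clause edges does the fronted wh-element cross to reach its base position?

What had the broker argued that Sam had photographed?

"what" is extracted from the object of "photographed".
Boundaries crossed, outermost first: [that] — 1 in total.

1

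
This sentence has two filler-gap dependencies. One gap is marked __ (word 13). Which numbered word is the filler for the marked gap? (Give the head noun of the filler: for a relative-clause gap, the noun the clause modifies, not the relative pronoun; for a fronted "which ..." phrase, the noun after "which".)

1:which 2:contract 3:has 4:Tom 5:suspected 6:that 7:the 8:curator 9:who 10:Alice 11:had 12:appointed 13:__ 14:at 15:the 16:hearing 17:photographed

8

The marked gap is inside the relative clause, the direct object of "appointed".
Its filler is the head noun "curator" (via "who"), at word 8.
(The other dependency links word 2 to a gap after word 17.)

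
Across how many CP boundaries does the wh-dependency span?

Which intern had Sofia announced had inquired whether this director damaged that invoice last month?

"which intern" is extracted from the subject of "inquired".
Boundaries crossed, outermost first: [Ø] — 1 in total.

1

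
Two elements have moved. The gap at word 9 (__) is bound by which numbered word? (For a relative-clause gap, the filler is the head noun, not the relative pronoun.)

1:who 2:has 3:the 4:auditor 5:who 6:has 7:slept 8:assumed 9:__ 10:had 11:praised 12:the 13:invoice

1

The marked gap is the subject of "praised".
Its filler is the fronted wh-phrase "who", at word 1.
(The other dependency links word 4 to a gap after word 5.)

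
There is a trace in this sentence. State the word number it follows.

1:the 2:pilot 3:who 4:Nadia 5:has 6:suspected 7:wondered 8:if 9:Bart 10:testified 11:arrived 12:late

The displaced element is "the pilot" (word 2).
It is linked across 1 clause boundary (Ø).
It functions as the subject of "wondered", so the gap sits immediately after word 6 ("suspected").
Base order: Nadia has suspected the pilot wondered if Bart testified.

6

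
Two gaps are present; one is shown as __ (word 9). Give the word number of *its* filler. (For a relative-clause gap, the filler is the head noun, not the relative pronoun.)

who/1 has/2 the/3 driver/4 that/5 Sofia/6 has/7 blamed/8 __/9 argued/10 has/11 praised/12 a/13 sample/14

4

The marked gap is inside the relative clause, the direct object of "blamed".
Its filler is the head noun "driver" (via "that"), at word 4.
(The other dependency links word 1 to a gap after word 10.)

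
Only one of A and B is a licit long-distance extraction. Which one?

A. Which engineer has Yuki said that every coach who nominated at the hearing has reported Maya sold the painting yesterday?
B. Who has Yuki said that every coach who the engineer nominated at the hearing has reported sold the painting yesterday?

In A, the wh-phrase is extracted from inside a complex-NP island (relative clause) (introduced by "who"), which blocks movement.
In B, the extraction path crosses only that-complement boundaries, which are transparent.
So B is grammatical.

B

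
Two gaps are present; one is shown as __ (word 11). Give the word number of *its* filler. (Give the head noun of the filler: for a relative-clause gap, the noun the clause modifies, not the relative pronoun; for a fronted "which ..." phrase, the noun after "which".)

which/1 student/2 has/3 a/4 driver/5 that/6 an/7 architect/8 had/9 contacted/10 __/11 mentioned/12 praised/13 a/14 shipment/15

5

The marked gap is inside the relative clause, the direct object of "contacted".
Its filler is the head noun "driver" (via "that"), at word 5.
(The other dependency links word 2 to a gap after word 12.)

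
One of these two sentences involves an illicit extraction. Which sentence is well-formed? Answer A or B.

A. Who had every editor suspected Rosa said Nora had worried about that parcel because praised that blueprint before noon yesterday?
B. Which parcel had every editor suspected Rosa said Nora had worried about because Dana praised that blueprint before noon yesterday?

B

In A, the wh-phrase is extracted from inside an adjunct island (introduced by "because"), which blocks movement.
In B, the extraction path crosses only that-complement boundaries, which are transparent.
So B is grammatical.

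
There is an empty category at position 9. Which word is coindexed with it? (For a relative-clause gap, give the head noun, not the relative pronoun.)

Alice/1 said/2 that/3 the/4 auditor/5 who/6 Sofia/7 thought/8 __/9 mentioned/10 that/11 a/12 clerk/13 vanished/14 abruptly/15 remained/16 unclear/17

The gap at 9 is the subject of "mentioned", inside a relative clause.
The relative pronoun is "who" (word 6); it is bound by the head noun immediately before it.
Its filler is the head noun "auditor", at word 5.

5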